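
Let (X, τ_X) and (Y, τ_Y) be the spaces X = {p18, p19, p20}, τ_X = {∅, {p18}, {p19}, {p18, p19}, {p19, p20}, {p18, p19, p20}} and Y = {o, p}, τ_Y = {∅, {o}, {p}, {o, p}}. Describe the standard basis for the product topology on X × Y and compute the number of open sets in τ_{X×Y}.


Basis B = {∅ × ∅, {p18} × {o}, {p18} × {p}, {p19} × {o}, {p19} × {p}, {p18} × {o, p}, {p18, p19} × {o}, {p18, p19} × {p}, {p19} × {o, p}, {p19, p20} × {o}, {p19, p20} × {p}, {p18, p19, p20} × {o}, {p18, p19, p20} × {p}, {p18, p19} × {o, p}, {p19, p20} × {o, p}, {p18, p19, p20} × {o, p}}; |τ_{X×Y}| = 36.

Enumerate products U × V with U ∈ τ_X, V ∈ τ_Y (deduplicated):
  ∅ × ∅ = {} (∅)
  {p18} × {o} = {(p18,o)}
  {p18} × {p} = {(p18,p)}
  {p19} × {o} = {(p19,o)}
  {p19} × {p} = {(p19,p)}
  {p18} × {o, p} = {(p18,o), (p18,p)}
  {p18, p19} × {o} = {(p18,o), (p19,o)}
  {p18, p19} × {p} = {(p18,p), (p19,p)}
  {p19} × {o, p} = {(p19,o), (p19,p)}
  {p19, p20} × {o} = {(p19,o), (p20,o)}
  {p19, p20} × {p} = {(p19,p), (p20,p)}
  {p18, p19, p20} × {o} = {(p18,o), (p19,o), (p20,o)}
  {p18, p19, p20} × {p} = {(p18,p), (p19,p), (p20,p)}
  {p18, p19} × {o, p} = {(p18,o), (p18,p), (p19,o), (p19,p)}
  {p19, p20} × {o, p} = {(p19,o), (p19,p), (p20,o), (p20,p)}
  {p18, p19, p20} × {o, p} = {(p18,o), (p18,p), (p19,o), (p19,p), (p20,o), (p20,p)}
These 16 distinct sets form the basis B.
Close under arbitrary unions to get τ_{X×Y}; counting gives |τ_{X×Y}| = 36.


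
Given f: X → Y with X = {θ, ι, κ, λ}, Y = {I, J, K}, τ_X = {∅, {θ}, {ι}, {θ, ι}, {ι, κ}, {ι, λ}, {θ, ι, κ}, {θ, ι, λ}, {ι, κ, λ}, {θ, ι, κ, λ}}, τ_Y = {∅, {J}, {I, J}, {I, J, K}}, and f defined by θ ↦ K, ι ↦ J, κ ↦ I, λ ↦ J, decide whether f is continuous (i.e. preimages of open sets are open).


f IS continuous.

Compute f^{-1}(U) for each U ∈ τ_Y:
  U = ∅: f^{-1}(U) = ∅ ∈ τ_X ✓.
  U = {J}: f^{-1}(U) = {ι, λ} ∈ τ_X ✓.
  U = {I, J}: f^{-1}(U) = {ι, κ, λ} ∈ τ_X ✓.
  U = {I, J, K}: f^{-1}(U) = {θ, ι, κ, λ} ∈ τ_X ✓.
Every preimage lies in τ_X, so f IS continuous.


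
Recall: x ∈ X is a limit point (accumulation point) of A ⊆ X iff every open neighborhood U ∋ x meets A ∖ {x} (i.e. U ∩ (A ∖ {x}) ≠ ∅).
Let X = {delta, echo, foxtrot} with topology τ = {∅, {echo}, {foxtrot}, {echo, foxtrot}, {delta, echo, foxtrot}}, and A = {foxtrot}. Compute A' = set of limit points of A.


A' = {delta}

For each x ∈ X, list the open sets U ∈ τ with x ∈ U, then check whether U ∩ (A ∖ {x}) ≠ ∅ for every such U.
  x = delta: opens ∋ x are {delta, echo, foxtrot}; each meets A ∖ {delta}, so x IS a limit point.
  x = echo: open {echo} ∋ x has {echo} ∩ (A ∖ {echo}) = ∅, so x is NOT a limit point.
  x = foxtrot: open {foxtrot} ∋ x has {foxtrot} ∩ (A ∖ {foxtrot}) = ∅, so x is NOT a limit point.
Collecting: A' = {delta}.


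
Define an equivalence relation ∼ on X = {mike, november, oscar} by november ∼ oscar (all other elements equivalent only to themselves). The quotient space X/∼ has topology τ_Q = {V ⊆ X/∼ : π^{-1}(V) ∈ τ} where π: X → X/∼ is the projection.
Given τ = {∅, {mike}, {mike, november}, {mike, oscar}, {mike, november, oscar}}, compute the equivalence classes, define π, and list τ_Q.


X/∼ = {[mike], [november=oscar]}; |τ_Q| = 3.

Equivalence classes: [mike], [november=oscar].
Quotient map π: X → X/∼ sends mike ↦ [mike], november ↦ [november=oscar], oscar ↦ [november=oscar].
For each subset V ⊆ X/∼, compute π^{-1}(V) ⊆ X and check whether π^{-1}(V) ∈ τ. V is open in τ_Q iff π^{-1}(V) ∈ τ.
  V = {}: π^{-1}(V) = ∅ ∈ τ ✓.
  V = {[mike]}: π^{-1}(V) = {mike} ∈ τ ✓.
  V = {[november=oscar]}: π^{-1}(V) = {november, oscar} ∉ τ ✗.
  V = {[mike], [november=oscar]}: π^{-1}(V) = {mike, november, oscar} ∈ τ ✓.
Open sets in the quotient: τ_Q = {{}, {[mike]}, {[mike], [november=oscar]}} (3 elements).


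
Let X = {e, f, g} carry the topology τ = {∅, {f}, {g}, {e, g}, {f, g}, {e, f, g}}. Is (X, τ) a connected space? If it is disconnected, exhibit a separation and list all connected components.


(X, τ) is disconnected; components = [{f}, {e, g}].

Find clopen sets (U ∈ τ with X ∖ U ∈ τ):
  U = ∅, X ∖ U = {e, f, g} — both open, so U is clopen.
  U = {f}, X ∖ U = {e, g} — both open, so U is clopen.
  U = {e, g}, X ∖ U = {f} — both open, so U is clopen.
  U = {e, f, g}, X ∖ U = ∅ — both open, so U is clopen.
Nontrivial clopen(s) exist: e.g. {f}. So (X, τ) is disconnected.
Compute connected components by grouping points that agree on all clopens:
  component: {f}
  component: {e, g}


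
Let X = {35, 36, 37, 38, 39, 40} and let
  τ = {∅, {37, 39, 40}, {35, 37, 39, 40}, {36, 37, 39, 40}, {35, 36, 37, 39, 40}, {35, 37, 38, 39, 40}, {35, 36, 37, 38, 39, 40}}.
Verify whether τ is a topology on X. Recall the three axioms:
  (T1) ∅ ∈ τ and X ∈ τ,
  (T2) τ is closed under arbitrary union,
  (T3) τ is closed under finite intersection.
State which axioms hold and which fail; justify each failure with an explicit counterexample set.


τ IS a topology on X.

Axiom (T1): ∅ ∈ τ? Yes; X ∈ τ? Yes.
Axiom (T2/T3): check pairwise unions and intersections of members of τ.
All pairwise intersections and unions checked — each lies in τ. Therefore τ satisfies (T1), (T2), (T3): it IS a topology on X.


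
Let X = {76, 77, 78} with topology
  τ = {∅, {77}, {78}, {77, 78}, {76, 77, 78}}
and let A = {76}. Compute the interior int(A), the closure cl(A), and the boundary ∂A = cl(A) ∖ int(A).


int(A) = ∅, cl(A) = {76}, ∂A = {76}.

Closed sets in (X, τ) are complements of opens:
  closed(X, τ) = {∅, {76}, {76, 77}, {76, 78}, {76, 77, 78}}.
int(A) = ⋃ {U ∈ τ : U ⊆ A}. Opens contained in A: ∅.
Taking the union of these: int(A) = ∅.
cl(A) = ⋂ {C closed : A ⊆ C}. Closed sets containing A: {76}, {76, 77}, {76, 78}, {76, 77, 78}.
Intersecting these: cl(A) = {76}.
∂A = cl(A) ∖ int(A) = {76} ∖ ∅ = {76}.


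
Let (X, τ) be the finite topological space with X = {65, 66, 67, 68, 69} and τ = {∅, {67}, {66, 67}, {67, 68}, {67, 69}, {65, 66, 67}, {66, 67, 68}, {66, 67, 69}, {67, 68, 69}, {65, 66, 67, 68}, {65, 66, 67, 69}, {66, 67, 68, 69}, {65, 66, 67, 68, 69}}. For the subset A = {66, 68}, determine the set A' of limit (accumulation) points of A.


A' = {65}

For each x ∈ X, list the open sets U ∈ τ with x ∈ U, then check whether U ∩ (A ∖ {x}) ≠ ∅ for every such U.
  x = 65: opens ∋ x are {65, 66, 67}, {65, 66, 67, 68}, {65, 66, 67, 69}, {65, 66, 67, 68, 69}; each meets A ∖ {65}, so x IS a limit point.
  x = 66: open {66, 67} ∋ x has {66, 67} ∩ (A ∖ {66}) = ∅, so x is NOT a limit point.
  x = 67: open {67} ∋ x has {67} ∩ (A ∖ {67}) = ∅, so x is NOT a limit point.
  x = 68: open {67, 68} ∋ x has {67, 68} ∩ (A ∖ {68}) = ∅, so x is NOT a limit point.
  x = 69: open {67, 69} ∋ x has {67, 69} ∩ (A ∖ {69}) = ∅, so x is NOT a limit point.
Collecting: A' = {65}.


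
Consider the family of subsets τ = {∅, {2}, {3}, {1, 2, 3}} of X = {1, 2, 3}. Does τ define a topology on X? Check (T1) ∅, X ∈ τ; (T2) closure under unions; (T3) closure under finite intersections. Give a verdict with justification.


τ is NOT a topology on X.

Axiom (T1): ∅ ∈ τ? Yes; X ∈ τ? Yes.
Axiom (T2/T3): check pairwise unions and intersections of members of τ.
Counterexample for (T2): {2} ∪ {3} = {2, 3} ∉ τ. Therefore τ is NOT a topology.


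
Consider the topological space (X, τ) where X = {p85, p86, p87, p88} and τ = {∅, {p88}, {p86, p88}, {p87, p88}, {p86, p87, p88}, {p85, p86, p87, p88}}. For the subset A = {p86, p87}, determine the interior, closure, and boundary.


int(A) = ∅, cl(A) = {p85, p86, p87}, ∂A = {p85, p86, p87}.

Closed sets in (X, τ) are complements of opens:
  closed(X, τ) = {∅, {p85}, {p85, p86}, {p85, p87}, {p85, p86, p87}, {p85, p86, p87, p88}}.
int(A) = ⋃ {U ∈ τ : U ⊆ A}. Opens contained in A: ∅.
Taking the union of these: int(A) = ∅.
cl(A) = ⋂ {C closed : A ⊆ C}. Closed sets containing A: {p85, p86, p87}, {p85, p86, p87, p88}.
Intersecting these: cl(A) = {p85, p86, p87}.
∂A = cl(A) ∖ int(A) = {p85, p86, p87} ∖ ∅ = {p85, p86, p87}.


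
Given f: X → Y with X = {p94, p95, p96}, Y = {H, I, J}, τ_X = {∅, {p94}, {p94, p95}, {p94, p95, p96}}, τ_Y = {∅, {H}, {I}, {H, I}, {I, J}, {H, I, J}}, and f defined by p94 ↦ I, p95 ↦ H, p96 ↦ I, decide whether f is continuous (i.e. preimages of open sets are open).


f is NOT continuous.

Compute f^{-1}(U) for each U ∈ τ_Y:
  U = ∅: f^{-1}(U) = ∅ ∈ τ_X ✓.
  U = {H}: f^{-1}(U) = {p95} ∉ τ_X ✗.
  U = {I}: f^{-1}(U) = {p94, p96} ∉ τ_X ✗.
  U = {H, I}: f^{-1}(U) = {p94, p95, p96} ∈ τ_X ✓.
  U = {I, J}: f^{-1}(U) = {p94, p96} ∉ τ_X ✗.
  U = {H, I, J}: f^{-1}(U) = {p94, p95, p96} ∈ τ_X ✓.
Found U = {H} with f^{-1}(U) = {p95} not in τ_X. Therefore f is NOT continuous.


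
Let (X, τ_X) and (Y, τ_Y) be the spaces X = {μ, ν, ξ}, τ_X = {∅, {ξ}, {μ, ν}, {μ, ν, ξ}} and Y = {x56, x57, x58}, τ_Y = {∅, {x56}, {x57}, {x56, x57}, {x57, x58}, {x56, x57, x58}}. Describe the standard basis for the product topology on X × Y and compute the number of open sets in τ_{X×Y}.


Basis B = {∅ × ∅, {ξ} × {x56}, {ξ} × {x57}, {μ, ν} × {x56}, {μ, ν} × {x57}, {ξ} × {x56, x57}, {ξ} × {x57, x58}, {μ, ν, ξ} × {x56}, {μ, ν, ξ} × {x57}, {ξ} × {x56, x57, x58}, {μ, ν} × {x56, x57}, {μ, ν} × {x57, x58}, {μ, ν} × {x56, x57, x58}, {μ, ν, ξ} × {x56, x57}, {μ, ν, ξ} × {x57, x58}, {μ, ν, ξ} × {x56, x57, x58}}; |τ_{X×Y}| = 36.

Enumerate products U × V with U ∈ τ_X, V ∈ τ_Y (deduplicated):
  ∅ × ∅ = {} (∅)
  {ξ} × {x56} = {(ξ,x56)}
  {ξ} × {x57} = {(ξ,x57)}
  {μ, ν} × {x56} = {(μ,x56), (ν,x56)}
  {μ, ν} × {x57} = {(μ,x57), (ν,x57)}
  {ξ} × {x56, x57} = {(ξ,x56), (ξ,x57)}
  {ξ} × {x57, x58} = {(ξ,x57), (ξ,x58)}
  {μ, ν, ξ} × {x56} = {(μ,x56), (ν,x56), (ξ,x56)}
  {μ, ν, ξ} × {x57} = {(μ,x57), (ν,x57), (ξ,x57)}
  {ξ} × {x56, x57, x58} = {(ξ,x56), (ξ,x57), (ξ,x58)}
  {μ, ν} × {x56, x57} = {(μ,x56), (μ,x57), (ν,x56), (ν,x57)}
  {μ, ν} × {x57, x58} = {(μ,x57), (μ,x58), (ν,x57), (ν,x58)}
  {μ, ν} × {x56, x57, x58} = {(μ,x56), (μ,x57), (μ,x58), (ν,x56), (ν,x57), (ν,x58)}
  {μ, ν, ξ} × {x56, x57} = {(μ,x56), (μ,x57), (ν,x56), (ν,x57), (ξ,x56), (ξ,x57)}
  {μ, ν, ξ} × {x57, x58} = {(μ,x57), (μ,x58), (ν,x57), (ν,x58), (ξ,x57), (ξ,x58)}
  {μ, ν, ξ} × {x56, x57, x58} = {(μ,x56), (μ,x57), (μ,x58), (ν,x56), (ν,x57), (ν,x58), (ξ,x56), (ξ,x57), (ξ,x58)}
These 16 distinct sets form the basis B.
Close under arbitrary unions to get τ_{X×Y}; counting gives |τ_{X×Y}| = 36.


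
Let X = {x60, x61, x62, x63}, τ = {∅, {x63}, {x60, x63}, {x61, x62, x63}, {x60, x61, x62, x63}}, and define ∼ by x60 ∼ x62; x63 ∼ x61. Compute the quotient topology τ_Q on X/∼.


X/∼ = {[x60=x62], [x61=x63]}; |τ_Q| = 2.

Equivalence classes: [x60=x62], [x61=x63].
Quotient map π: X → X/∼ sends x60 ↦ [x60=x62], x61 ↦ [x61=x63], x62 ↦ [x60=x62], x63 ↦ [x61=x63].
For each subset V ⊆ X/∼, compute π^{-1}(V) ⊆ X and check whether π^{-1}(V) ∈ τ. V is open in τ_Q iff π^{-1}(V) ∈ τ.
  V = {}: π^{-1}(V) = ∅ ∈ τ ✓.
  V = {[x60=x62]}: π^{-1}(V) = {x60, x62} ∉ τ ✗.
  V = {[x61=x63]}: π^{-1}(V) = {x61, x63} ∉ τ ✗.
  V = {[x60=x62], [x61=x63]}: π^{-1}(V) = {x60, x61, x62, x63} ∈ τ ✓.
Open sets in the quotient: τ_Q = {{}, {[x60=x62], [x61=x63]}} (2 elements).


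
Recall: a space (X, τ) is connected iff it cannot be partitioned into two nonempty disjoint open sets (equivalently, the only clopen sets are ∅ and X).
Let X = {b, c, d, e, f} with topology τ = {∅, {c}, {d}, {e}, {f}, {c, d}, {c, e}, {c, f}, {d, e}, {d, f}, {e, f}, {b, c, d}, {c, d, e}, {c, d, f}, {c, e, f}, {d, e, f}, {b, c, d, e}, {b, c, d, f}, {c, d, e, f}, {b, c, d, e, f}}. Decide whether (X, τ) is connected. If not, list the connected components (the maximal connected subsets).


(X, τ) is disconnected; components = [{e}, {f}, {b, c, d}].

Find clopen sets (U ∈ τ with X ∖ U ∈ τ):
  U = ∅, X ∖ U = {b, c, d, e, f} — both open, so U is clopen.
  U = {e}, X ∖ U = {b, c, d, f} — both open, so U is clopen.
  U = {f}, X ∖ U = {b, c, d, e} — both open, so U is clopen.
  U = {e, f}, X ∖ U = {b, c, d} — both open, so U is clopen.
  U = {b, c, d}, X ∖ U = {e, f} — both open, so U is clopen.
  U = {b, c, d, e}, X ∖ U = {f} — both open, so U is clopen.
  U = {b, c, d, f}, X ∖ U = {e} — both open, so U is clopen.
  U = {b, c, d, e, f}, X ∖ U = ∅ — both open, so U is clopen.
Nontrivial clopen(s) exist: e.g. {f}. So (X, τ) is disconnected.
Compute connected components by grouping points that agree on all clopens:
  component: {e}
  component: {f}
  component: {b, c, d}


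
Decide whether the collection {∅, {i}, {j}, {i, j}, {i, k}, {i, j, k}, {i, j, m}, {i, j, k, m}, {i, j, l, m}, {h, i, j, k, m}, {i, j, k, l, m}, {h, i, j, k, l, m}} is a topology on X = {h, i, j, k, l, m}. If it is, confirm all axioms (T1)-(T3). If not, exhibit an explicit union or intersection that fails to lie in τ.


τ IS a topology on X.

Axiom (T1): ∅ ∈ τ? Yes; X ∈ τ? Yes.
Axiom (T2/T3): check pairwise unions and intersections of members of τ.
All pairwise intersections and unions checked — each lies in τ. Therefore τ satisfies (T1), (T2), (T3): it IS a topology on X.


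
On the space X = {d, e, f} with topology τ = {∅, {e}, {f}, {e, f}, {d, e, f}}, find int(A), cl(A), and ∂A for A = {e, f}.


int(A) = {e, f}, cl(A) = {d, e, f}, ∂A = {d}.

Closed sets in (X, τ) are complements of opens:
  closed(X, τ) = {∅, {d}, {d, e}, {d, f}, {d, e, f}}.
int(A) = ⋃ {U ∈ τ : U ⊆ A}. Opens contained in A: ∅, {e}, {f}, {e, f}.
Taking the union of these: int(A) = {e, f}.
cl(A) = ⋂ {C closed : A ⊆ C}. Closed sets containing A: {d, e, f}.
Intersecting these: cl(A) = {d, e, f}.
∂A = cl(A) ∖ int(A) = {d, e, f} ∖ {e, f} = {d}.


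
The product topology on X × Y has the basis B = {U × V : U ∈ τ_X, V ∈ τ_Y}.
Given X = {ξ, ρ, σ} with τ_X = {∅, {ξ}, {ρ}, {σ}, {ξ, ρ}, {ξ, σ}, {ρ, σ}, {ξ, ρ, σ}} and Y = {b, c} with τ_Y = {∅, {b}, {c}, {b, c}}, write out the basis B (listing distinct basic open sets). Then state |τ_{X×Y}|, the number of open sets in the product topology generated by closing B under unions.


Basis B = {∅ × ∅, {ξ} × {b}, {ξ} × {c}, {ρ} × {b}, {ρ} × {c}, {σ} × {b}, {σ} × {c}, {ξ} × {b, c}, {ξ, ρ} × {b}, {ξ, σ} × {b}, {ξ, ρ} × {c}, {ξ, σ} × {c}, {ρ} × {b, c}, {ρ, σ} × {b}, {ρ, σ} × {c}, {σ} × {b, c}, {ξ, ρ, σ} × {b}, {ξ, ρ, σ} × {c}, {ξ, ρ} × {b, c}, {ξ, σ} × {b, c}, {ρ, σ} × {b, c}, {ξ, ρ, σ} × {b, c}}; |τ_{X×Y}| = 64.

Enumerate products U × V with U ∈ τ_X, V ∈ τ_Y (deduplicated):
  ∅ × ∅ = {} (∅)
  {ξ} × {b} = {(ξ,b)}
  {ξ} × {c} = {(ξ,c)}
  {ρ} × {b} = {(ρ,b)}
  {ρ} × {c} = {(ρ,c)}
  {σ} × {b} = {(σ,b)}
  {σ} × {c} = {(σ,c)}
  {ξ} × {b, c} = {(ξ,b), (ξ,c)}
  {ξ, ρ} × {b} = {(ξ,b), (ρ,b)}
  {ξ, σ} × {b} = {(ξ,b), (σ,b)}
  {ξ, ρ} × {c} = {(ξ,c), (ρ,c)}
  {ξ, σ} × {c} = {(ξ,c), (σ,c)}
  {ρ} × {b, c} = {(ρ,b), (ρ,c)}
  {ρ, σ} × {b} = {(ρ,b), (σ,b)}
  {ρ, σ} × {c} = {(ρ,c), (σ,c)}
  {σ} × {b, c} = {(σ,b), (σ,c)}
  {ξ, ρ, σ} × {b} = {(ξ,b), (ρ,b), (σ,b)}
  {ξ, ρ, σ} × {c} = {(ξ,c), (ρ,c), (σ,c)}
  {ξ, ρ} × {b, c} = {(ξ,b), (ξ,c), (ρ,b), (ρ,c)}
  {ξ, σ} × {b, c} = {(ξ,b), (ξ,c), (σ,b), (σ,c)}
  {ρ, σ} × {b, c} = {(ρ,b), (ρ,c), (σ,b), (σ,c)}
  {ξ, ρ, σ} × {b, c} = {(ξ,b), (ξ,c), (ρ,b), (ρ,c), (σ,b), (σ,c)}
These 22 distinct sets form the basis B.
Close under arbitrary unions to get τ_{X×Y}; counting gives |τ_{X×Y}| = 64.


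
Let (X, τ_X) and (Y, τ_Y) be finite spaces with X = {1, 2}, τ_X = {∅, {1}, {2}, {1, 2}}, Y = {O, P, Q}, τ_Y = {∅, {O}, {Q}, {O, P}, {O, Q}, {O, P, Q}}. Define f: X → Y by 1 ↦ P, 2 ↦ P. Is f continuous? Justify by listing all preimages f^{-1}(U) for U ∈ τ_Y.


f IS continuous.

Compute f^{-1}(U) for each U ∈ τ_Y:
  U = ∅: f^{-1}(U) = ∅ ∈ τ_X ✓.
  U = {O}: f^{-1}(U) = ∅ ∈ τ_X ✓.
  U = {Q}: f^{-1}(U) = ∅ ∈ τ_X ✓.
  U = {O, P}: f^{-1}(U) = {1, 2} ∈ τ_X ✓.
  U = {O, Q}: f^{-1}(U) = ∅ ∈ τ_X ✓.
  U = {O, P, Q}: f^{-1}(U) = {1, 2} ∈ τ_X ✓.
Every preimage lies in τ_X, so f IS continuous.


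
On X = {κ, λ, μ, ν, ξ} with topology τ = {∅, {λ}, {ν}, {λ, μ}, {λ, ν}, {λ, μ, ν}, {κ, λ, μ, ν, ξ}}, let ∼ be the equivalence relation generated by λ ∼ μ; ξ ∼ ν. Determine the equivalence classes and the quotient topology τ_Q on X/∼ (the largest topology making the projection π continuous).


X/∼ = {[κ], [λ=μ], [ν=ξ]}; |τ_Q| = 3.

Equivalence classes: [κ], [λ=μ], [ν=ξ].
Quotient map π: X → X/∼ sends κ ↦ [κ], λ ↦ [λ=μ], μ ↦ [λ=μ], ν ↦ [ν=ξ], ξ ↦ [ν=ξ].
For each subset V ⊆ X/∼, compute π^{-1}(V) ⊆ X and check whether π^{-1}(V) ∈ τ. V is open in τ_Q iff π^{-1}(V) ∈ τ.
  V = {}: π^{-1}(V) = ∅ ∈ τ ✓.
  V = {[κ]}: π^{-1}(V) = {κ} ∉ τ ✗.
  V = {[λ=μ]}: π^{-1}(V) = {λ, μ} ∈ τ ✓.
  V = {[κ], [λ=μ]}: π^{-1}(V) = {κ, λ, μ} ∉ τ ✗.
  V = {[ν=ξ]}: π^{-1}(V) = {ν, ξ} ∉ τ ✗.
  V = {[κ], [ν=ξ]}: π^{-1}(V) = {κ, ν, ξ} ∉ τ ✗.
  V = {[λ=μ], [ν=ξ]}: π^{-1}(V) = {λ, μ, ν, ξ} ∉ τ ✗.
  V = {[κ], [λ=μ], [ν=ξ]}: π^{-1}(V) = {κ, λ, μ, ν, ξ} ∈ τ ✓.
Open sets in the quotient: τ_Q = {{}, {[λ=μ]}, {[κ], [λ=μ], [ν=ξ]}} (3 elements).


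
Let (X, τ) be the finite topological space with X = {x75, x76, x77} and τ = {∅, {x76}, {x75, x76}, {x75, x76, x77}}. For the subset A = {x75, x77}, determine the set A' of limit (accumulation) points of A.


A' = {x77}

For each x ∈ X, list the open sets U ∈ τ with x ∈ U, then check whether U ∩ (A ∖ {x}) ≠ ∅ for every such U.
  x = x75: open {x75, x76} ∋ x has {x75, x76} ∩ (A ∖ {x75}) = ∅, so x is NOT a limit point.
  x = x76: open {x76} ∋ x has {x76} ∩ (A ∖ {x76}) = ∅, so x is NOT a limit point.
  x = x77: opens ∋ x are {x75, x76, x77}; each meets A ∖ {x77}, so x IS a limit point.
Collecting: A' = {x77}.


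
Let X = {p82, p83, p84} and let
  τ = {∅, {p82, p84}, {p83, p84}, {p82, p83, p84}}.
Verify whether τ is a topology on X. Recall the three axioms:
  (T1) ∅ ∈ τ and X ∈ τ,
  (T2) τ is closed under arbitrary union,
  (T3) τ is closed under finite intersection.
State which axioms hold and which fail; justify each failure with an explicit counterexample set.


τ is NOT a topology on X.

Axiom (T1): ∅ ∈ τ? Yes; X ∈ τ? Yes.
Axiom (T2/T3): check pairwise unions and intersections of members of τ.
Counterexample for (T3): {p82, p84} ∩ {p83, p84} = {p84} ∉ τ. Therefore τ is NOT a topology.


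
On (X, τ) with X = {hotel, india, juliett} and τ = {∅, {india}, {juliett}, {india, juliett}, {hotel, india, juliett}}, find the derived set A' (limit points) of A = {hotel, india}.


A' = {hotel}

For each x ∈ X, list the open sets U ∈ τ with x ∈ U, then check whether U ∩ (A ∖ {x}) ≠ ∅ for every such U.
  x = hotel: opens ∋ x are {hotel, india, juliett}; each meets A ∖ {hotel}, so x IS a limit point.
  x = india: open {india} ∋ x has {india} ∩ (A ∖ {india}) = ∅, so x is NOT a limit point.
  x = juliett: open {juliett} ∋ x has {juliett} ∩ (A ∖ {juliett}) = ∅, so x is NOT a limit point.
Collecting: A' = {hotel}.


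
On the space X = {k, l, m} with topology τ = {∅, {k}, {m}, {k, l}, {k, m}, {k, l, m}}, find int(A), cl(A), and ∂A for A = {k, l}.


int(A) = {k, l}, cl(A) = {k, l}, ∂A = ∅.

Closed sets in (X, τ) are complements of opens:
  closed(X, τ) = {∅, {l}, {m}, {k, l}, {l, m}, {k, l, m}}.
int(A) = ⋃ {U ∈ τ : U ⊆ A}. Opens contained in A: ∅, {k}, {k, l}.
Taking the union of these: int(A) = {k, l}.
cl(A) = ⋂ {C closed : A ⊆ C}. Closed sets containing A: {k, l}, {k, l, m}.
Intersecting these: cl(A) = {k, l}.
∂A = cl(A) ∖ int(A) = {k, l} ∖ {k, l} = ∅.


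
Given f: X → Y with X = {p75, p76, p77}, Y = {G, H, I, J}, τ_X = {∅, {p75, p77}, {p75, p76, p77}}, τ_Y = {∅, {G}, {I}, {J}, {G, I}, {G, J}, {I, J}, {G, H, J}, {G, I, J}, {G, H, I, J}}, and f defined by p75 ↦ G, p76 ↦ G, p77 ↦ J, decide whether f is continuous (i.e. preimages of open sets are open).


f is NOT continuous.

Compute f^{-1}(U) for each U ∈ τ_Y:
  U = ∅: f^{-1}(U) = ∅ ∈ τ_X ✓.
  U = {G}: f^{-1}(U) = {p75, p76} ∉ τ_X ✗.
  U = {I}: f^{-1}(U) = ∅ ∈ τ_X ✓.
  U = {J}: f^{-1}(U) = {p77} ∉ τ_X ✗.
  U = {G, I}: f^{-1}(U) = {p75, p76} ∉ τ_X ✗.
  U = {G, J}: f^{-1}(U) = {p75, p76, p77} ∈ τ_X ✓.
  U = {I, J}: f^{-1}(U) = {p77} ∉ τ_X ✗.
  U = {G, H, J}: f^{-1}(U) = {p75, p76, p77} ∈ τ_X ✓.
  U = {G, I, J}: f^{-1}(U) = {p75, p76, p77} ∈ τ_X ✓.
  U = {G, H, I, J}: f^{-1}(U) = {p75, p76, p77} ∈ τ_X ✓.
Found U = {G} with f^{-1}(U) = {p75, p76} not in τ_X. Therefore f is NOT continuous.


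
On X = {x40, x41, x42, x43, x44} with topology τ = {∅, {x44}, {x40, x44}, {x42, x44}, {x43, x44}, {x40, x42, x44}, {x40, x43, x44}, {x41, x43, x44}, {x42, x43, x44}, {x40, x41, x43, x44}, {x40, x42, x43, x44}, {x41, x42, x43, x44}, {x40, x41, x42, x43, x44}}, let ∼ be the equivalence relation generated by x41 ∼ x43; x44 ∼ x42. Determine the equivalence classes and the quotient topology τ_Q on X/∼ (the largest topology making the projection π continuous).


X/∼ = {[x40], [x41=x43], [x42=x44]}; |τ_Q| = 5.

Equivalence classes: [x40], [x41=x43], [x42=x44].
Quotient map π: X → X/∼ sends x40 ↦ [x40], x41 ↦ [x41=x43], x42 ↦ [x42=x44], x43 ↦ [x41=x43], x44 ↦ [x42=x44].
For each subset V ⊆ X/∼, compute π^{-1}(V) ⊆ X and check whether π^{-1}(V) ∈ τ. V is open in τ_Q iff π^{-1}(V) ∈ τ.
  V = {}: π^{-1}(V) = ∅ ∈ τ ✓.
  V = {[x40]}: π^{-1}(V) = {x40} ∉ τ ✗.
  V = {[x41=x43]}: π^{-1}(V) = {x41, x43} ∉ τ ✗.
  V = {[x40], [x41=x43]}: π^{-1}(V) = {x40, x41, x43} ∉ τ ✗.
  V = {[x42=x44]}: π^{-1}(V) = {x42, x44} ∈ τ ✓.
  V = {[x40], [x42=x44]}: π^{-1}(V) = {x40, x42, x44} ∈ τ ✓.
  V = {[x41=x43], [x42=x44]}: π^{-1}(V) = {x41, x42, x43, x44} ∈ τ ✓.
  V = {[x40], [x41=x43], [x42=x44]}: π^{-1}(V) = {x40, x41, x42, x43, x44} ∈ τ ✓.
Open sets in the quotient: τ_Q = {{}, {[x42=x44]}, {[x40], [x42=x44]}, {[x41=x43], [x42=x44]}, {[x40], [x41=x43], [x42=x44]}} (5 elements).


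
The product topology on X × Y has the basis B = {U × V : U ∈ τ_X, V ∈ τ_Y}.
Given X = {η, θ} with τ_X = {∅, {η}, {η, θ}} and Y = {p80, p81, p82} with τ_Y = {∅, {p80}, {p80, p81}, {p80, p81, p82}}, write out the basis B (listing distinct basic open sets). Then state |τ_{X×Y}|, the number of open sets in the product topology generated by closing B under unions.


Basis B = {∅ × ∅, {η} × {p80}, {η} × {p80, p81}, {η, θ} × {p80}, {η} × {p80, p81, p82}, {η, θ} × {p80, p81}, {η, θ} × {p80, p81, p82}}; |τ_{X×Y}| = 10.

Enumerate products U × V with U ∈ τ_X, V ∈ τ_Y (deduplicated):
  ∅ × ∅ = {} (∅)
  {η} × {p80} = {(η,p80)}
  {η} × {p80, p81} = {(η,p80), (η,p81)}
  {η, θ} × {p80} = {(η,p80), (θ,p80)}
  {η} × {p80, p81, p82} = {(η,p80), (η,p81), (η,p82)}
  {η, θ} × {p80, p81} = {(η,p80), (η,p81), (θ,p80), (θ,p81)}
  {η, θ} × {p80, p81, p82} = {(η,p80), (η,p81), (η,p82), (θ,p80), (θ,p81), (θ,p82)}
These 7 distinct sets form the basis B.
Close under arbitrary unions to get τ_{X×Y}; counting gives |τ_{X×Y}| = 10.


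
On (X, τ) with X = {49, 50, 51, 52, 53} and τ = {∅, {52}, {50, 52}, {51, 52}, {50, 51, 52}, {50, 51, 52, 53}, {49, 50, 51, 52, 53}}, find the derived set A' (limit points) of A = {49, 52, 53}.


A' = {49, 50, 51, 53}

For each x ∈ X, list the open sets U ∈ τ with x ∈ U, then check whether U ∩ (A ∖ {x}) ≠ ∅ for every such U.
  x = 49: opens ∋ x are {49, 50, 51, 52, 53}; each meets A ∖ {49}, so x IS a limit point.
  x = 50: opens ∋ x are {50, 52}, {50, 51, 52}, {50, 51, 52, 53}, {49, 50, 51, 52, 53}; each meets A ∖ {50}, so x IS a limit point.
  x = 51: opens ∋ x are {51, 52}, {50, 51, 52}, {50, 51, 52, 53}, {49, 50, 51, 52, 53}; each meets A ∖ {51}, so x IS a limit point.
  x = 52: open {52} ∋ x has {52} ∩ (A ∖ {52}) = ∅, so x is NOT a limit point.
  x = 53: opens ∋ x are {50, 51, 52, 53}, {49, 50, 51, 52, 53}; each meets A ∖ {53}, so x IS a limit point.
Collecting: A' = {49, 50, 51, 53}.


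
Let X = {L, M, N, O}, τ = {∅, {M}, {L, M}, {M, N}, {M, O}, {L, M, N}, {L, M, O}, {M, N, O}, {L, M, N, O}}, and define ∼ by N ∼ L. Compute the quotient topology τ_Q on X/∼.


X/∼ = {[L=N], [M], [O]}; |τ_Q| = 5.

Equivalence classes: [L=N], [M], [O].
Quotient map π: X → X/∼ sends L ↦ [L=N], M ↦ [M], N ↦ [L=N], O ↦ [O].
For each subset V ⊆ X/∼, compute π^{-1}(V) ⊆ X and check whether π^{-1}(V) ∈ τ. V is open in τ_Q iff π^{-1}(V) ∈ τ.
  V = {}: π^{-1}(V) = ∅ ∈ τ ✓.
  V = {[L=N]}: π^{-1}(V) = {L, N} ∉ τ ✗.
  V = {[M]}: π^{-1}(V) = {M} ∈ τ ✓.
  V = {[L=N], [M]}: π^{-1}(V) = {L, M, N} ∈ τ ✓.
  V = {[O]}: π^{-1}(V) = {O} ∉ τ ✗.
  V = {[L=N], [O]}: π^{-1}(V) = {L, N, O} ∉ τ ✗.
  V = {[M], [O]}: π^{-1}(V) = {M, O} ∈ τ ✓.
  V = {[L=N], [M], [O]}: π^{-1}(V) = {L, M, N, O} ∈ τ ✓.
Open sets in the quotient: τ_Q = {{}, {[M]}, {[L=N], [M]}, {[M], [O]}, {[L=N], [M], [O]}} (5 elements).


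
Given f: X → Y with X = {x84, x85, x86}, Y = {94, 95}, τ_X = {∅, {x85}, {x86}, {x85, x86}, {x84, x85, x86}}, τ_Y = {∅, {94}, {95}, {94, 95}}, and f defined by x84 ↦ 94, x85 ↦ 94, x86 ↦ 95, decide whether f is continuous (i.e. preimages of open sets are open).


f is NOT continuous.

Compute f^{-1}(U) for each U ∈ τ_Y:
  U = ∅: f^{-1}(U) = ∅ ∈ τ_X ✓.
  U = {94}: f^{-1}(U) = {x84, x85} ∉ τ_X ✗.
  U = {95}: f^{-1}(U) = {x86} ∈ τ_X ✓.
  U = {94, 95}: f^{-1}(U) = {x84, x85, x86} ∈ τ_X ✓.
Found U = {94} with f^{-1}(U) = {x84, x85} not in τ_X. Therefore f is NOT continuous.


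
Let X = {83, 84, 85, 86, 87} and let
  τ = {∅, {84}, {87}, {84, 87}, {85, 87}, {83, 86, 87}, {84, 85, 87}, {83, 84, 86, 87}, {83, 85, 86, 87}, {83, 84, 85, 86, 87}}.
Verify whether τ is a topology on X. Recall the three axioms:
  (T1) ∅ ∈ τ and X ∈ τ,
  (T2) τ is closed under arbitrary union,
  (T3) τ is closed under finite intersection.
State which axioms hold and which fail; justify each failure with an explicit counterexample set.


τ IS a topology on X.

Axiom (T1): ∅ ∈ τ? Yes; X ∈ τ? Yes.
Axiom (T2/T3): check pairwise unions and intersections of members of τ.
All pairwise intersections and unions checked — each lies in τ. Therefore τ satisfies (T1), (T2), (T3): it IS a topology on X.


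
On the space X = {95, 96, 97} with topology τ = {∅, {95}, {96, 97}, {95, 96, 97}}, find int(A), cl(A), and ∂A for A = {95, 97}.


int(A) = {95}, cl(A) = {95, 96, 97}, ∂A = {96, 97}.

Closed sets in (X, τ) are complements of opens:
  closed(X, τ) = {∅, {95}, {96, 97}, {95, 96, 97}}.
int(A) = ⋃ {U ∈ τ : U ⊆ A}. Opens contained in A: ∅, {95}.
Taking the union of these: int(A) = {95}.
cl(A) = ⋂ {C closed : A ⊆ C}. Closed sets containing A: {95, 96, 97}.
Intersecting these: cl(A) = {95, 96, 97}.
∂A = cl(A) ∖ int(A) = {95, 96, 97} ∖ {95} = {96, 97}.


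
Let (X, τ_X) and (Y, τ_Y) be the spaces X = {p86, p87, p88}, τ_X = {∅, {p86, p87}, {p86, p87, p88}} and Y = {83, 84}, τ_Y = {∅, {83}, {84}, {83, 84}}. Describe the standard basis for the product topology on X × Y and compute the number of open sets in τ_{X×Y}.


Basis B = {∅ × ∅, {p86, p87} × {83}, {p86, p87} × {84}, {p86, p87, p88} × {83}, {p86, p87, p88} × {84}, {p86, p87} × {83, 84}, {p86, p87, p88} × {83, 84}}; |τ_{X×Y}| = 9.

Enumerate products U × V with U ∈ τ_X, V ∈ τ_Y (deduplicated):
  ∅ × ∅ = {} (∅)
  {p86, p87} × {83} = {(p86,83), (p87,83)}
  {p86, p87} × {84} = {(p86,84), (p87,84)}
  {p86, p87, p88} × {83} = {(p86,83), (p87,83), (p88,83)}
  {p86, p87, p88} × {84} = {(p86,84), (p87,84), (p88,84)}
  {p86, p87} × {83, 84} = {(p86,83), (p86,84), (p87,83), (p87,84)}
  {p86, p87, p88} × {83, 84} = {(p86,83), (p86,84), (p87,83), (p87,84), (p88,83), (p88,84)}
These 7 distinct sets form the basis B.
Close under arbitrary unions to get τ_{X×Y}; counting gives |τ_{X×Y}| = 9.


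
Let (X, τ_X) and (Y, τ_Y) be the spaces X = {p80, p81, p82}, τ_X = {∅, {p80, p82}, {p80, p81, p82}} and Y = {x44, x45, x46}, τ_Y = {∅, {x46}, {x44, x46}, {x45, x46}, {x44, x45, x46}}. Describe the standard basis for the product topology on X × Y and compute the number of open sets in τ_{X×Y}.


Basis B = {∅ × ∅, {p80, p82} × {x46}, {p80, p81, p82} × {x46}, {p80, p82} × {x44, x46}, {p80, p82} × {x45, x46}, {p80, p82} × {x44, x45, x46}, {p80, p81, p82} × {x44, x46}, {p80, p81, p82} × {x45, x46}, {p80, p81, p82} × {x44, x45, x46}}; |τ_{X×Y}| = 14.

Enumerate products U × V with U ∈ τ_X, V ∈ τ_Y (deduplicated):
  ∅ × ∅ = {} (∅)
  {p80, p82} × {x46} = {(p80,x46), (p82,x46)}
  {p80, p81, p82} × {x46} = {(p80,x46), (p81,x46), (p82,x46)}
  {p80, p82} × {x44, x46} = {(p80,x44), (p80,x46), (p82,x44), (p82,x46)}
  {p80, p82} × {x45, x46} = {(p80,x45), (p80,x46), (p82,x45), (p82,x46)}
  {p80, p82} × {x44, x45, x46} = {(p80,x44), (p80,x45), (p80,x46), (p82,x44), (p82,x45), (p82,x46)}
  {p80, p81, p82} × {x44, x46} = {(p80,x44), (p80,x46), (p81,x44), (p81,x46), (p82,x44), (p82,x46)}
  {p80, p81, p82} × {x45, x46} = {(p80,x45), (p80,x46), (p81,x45), (p81,x46), (p82,x45), (p82,x46)}
  {p80, p81, p82} × {x44, x45, x46} = {(p80,x44), (p80,x45), (p80,x46), (p81,x44), (p81,x45), (p81,x46), (p82,x44), (p82,x45), (p82,x46)}
These 9 distinct sets form the basis B.
Close under arbitrary unions to get τ_{X×Y}; counting gives |τ_{X×Y}| = 14.


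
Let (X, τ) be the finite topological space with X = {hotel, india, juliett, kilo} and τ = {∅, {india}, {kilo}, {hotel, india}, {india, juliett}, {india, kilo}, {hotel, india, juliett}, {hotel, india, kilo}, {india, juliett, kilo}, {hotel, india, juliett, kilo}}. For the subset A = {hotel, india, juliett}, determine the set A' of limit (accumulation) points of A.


A' = {hotel, juliett}

For each x ∈ X, list the open sets U ∈ τ with x ∈ U, then check whether U ∩ (A ∖ {x}) ≠ ∅ for every such U.
  x = hotel: opens ∋ x are {hotel, india}, {hotel, india, juliett}, {hotel, india, kilo}, {hotel, india, juliett, kilo}; each meets A ∖ {hotel}, so x IS a limit point.
  x = india: open {india} ∋ x has {india} ∩ (A ∖ {india}) = ∅, so x is NOT a limit point.
  x = juliett: opens ∋ x are {india, juliett}, {hotel, india, juliett}, {india, juliett, kilo}, {hotel, india, juliett, kilo}; each meets A ∖ {juliett}, so x IS a limit point.
  x = kilo: open {kilo} ∋ x has {kilo} ∩ (A ∖ {kilo}) = ∅, so x is NOT a limit point.
Collecting: A' = {hotel, juliett}.


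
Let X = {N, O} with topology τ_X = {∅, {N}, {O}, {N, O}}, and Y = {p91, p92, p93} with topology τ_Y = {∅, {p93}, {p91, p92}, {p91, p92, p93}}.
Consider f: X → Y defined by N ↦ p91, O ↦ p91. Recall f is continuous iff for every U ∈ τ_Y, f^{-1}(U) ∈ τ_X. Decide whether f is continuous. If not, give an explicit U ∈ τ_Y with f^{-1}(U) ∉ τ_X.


f IS continuous.

Compute f^{-1}(U) for each U ∈ τ_Y:
  U = ∅: f^{-1}(U) = ∅ ∈ τ_X ✓.
  U = {p93}: f^{-1}(U) = ∅ ∈ τ_X ✓.
  U = {p91, p92}: f^{-1}(U) = {N, O} ∈ τ_X ✓.
  U = {p91, p92, p93}: f^{-1}(U) = {N, O} ∈ τ_X ✓.
Every preimage lies in τ_X, so f IS continuous.


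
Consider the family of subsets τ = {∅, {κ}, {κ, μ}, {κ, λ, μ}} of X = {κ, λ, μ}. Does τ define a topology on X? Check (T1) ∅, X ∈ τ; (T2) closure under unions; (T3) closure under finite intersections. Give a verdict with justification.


τ IS a topology on X.

Axiom (T1): ∅ ∈ τ? Yes; X ∈ τ? Yes.
Axiom (T2/T3): check pairwise unions and intersections of members of τ.
All pairwise intersections and unions checked — each lies in τ. Therefore τ satisfies (T1), (T2), (T3): it IS a topology on X.


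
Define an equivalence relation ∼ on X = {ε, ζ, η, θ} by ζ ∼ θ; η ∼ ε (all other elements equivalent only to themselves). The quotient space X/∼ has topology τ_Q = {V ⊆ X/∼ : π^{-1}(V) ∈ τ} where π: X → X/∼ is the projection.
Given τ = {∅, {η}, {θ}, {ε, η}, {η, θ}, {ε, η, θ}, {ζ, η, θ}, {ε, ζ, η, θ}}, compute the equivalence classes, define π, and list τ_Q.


X/∼ = {[ε=η], [ζ=θ]}; |τ_Q| = 3.

Equivalence classes: [ε=η], [ζ=θ].
Quotient map π: X → X/∼ sends ε ↦ [ε=η], ζ ↦ [ζ=θ], η ↦ [ε=η], θ ↦ [ζ=θ].
For each subset V ⊆ X/∼, compute π^{-1}(V) ⊆ X and check whether π^{-1}(V) ∈ τ. V is open in τ_Q iff π^{-1}(V) ∈ τ.
  V = {}: π^{-1}(V) = ∅ ∈ τ ✓.
  V = {[ε=η]}: π^{-1}(V) = {ε, η} ∈ τ ✓.
  V = {[ζ=θ]}: π^{-1}(V) = {ζ, θ} ∉ τ ✗.
  V = {[ε=η], [ζ=θ]}: π^{-1}(V) = {ε, ζ, η, θ} ∈ τ ✓.
Open sets in the quotient: τ_Q = {{}, {[ε=η]}, {[ε=η], [ζ=θ]}} (3 elements).


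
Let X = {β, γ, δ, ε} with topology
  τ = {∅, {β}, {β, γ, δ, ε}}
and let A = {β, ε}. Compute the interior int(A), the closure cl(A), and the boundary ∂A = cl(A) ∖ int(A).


int(A) = {β}, cl(A) = {β, γ, δ, ε}, ∂A = {γ, δ, ε}.

Closed sets in (X, τ) are complements of opens:
  closed(X, τ) = {∅, {γ, δ, ε}, {β, γ, δ, ε}}.
int(A) = ⋃ {U ∈ τ : U ⊆ A}. Opens contained in A: ∅, {β}.
Taking the union of these: int(A) = {β}.
cl(A) = ⋂ {C closed : A ⊆ C}. Closed sets containing A: {β, γ, δ, ε}.
Intersecting these: cl(A) = {β, γ, δ, ε}.
∂A = cl(A) ∖ int(A) = {β, γ, δ, ε} ∖ {β} = {γ, δ, ε}.


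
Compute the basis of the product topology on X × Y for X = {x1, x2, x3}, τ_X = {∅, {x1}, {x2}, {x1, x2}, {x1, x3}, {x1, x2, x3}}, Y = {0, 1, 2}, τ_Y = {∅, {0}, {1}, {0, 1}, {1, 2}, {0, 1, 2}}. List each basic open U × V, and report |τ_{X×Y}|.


Basis B = {∅ × ∅, {x1} × {0}, {x1} × {1}, {x2} × {0}, {x2} × {1}, {x1} × {0, 1}, {x1, x2} × {0}, {x1, x3} × {0}, {x1} × {1, 2}, {x1, x2} × {1}, {x1, x3} × {1}, {x2} × {0, 1}, {x2} × {1, 2}, {x1} × {0, 1, 2}, {x1, x2, x3} × {0}, {x1, x2, x3} × {1}, {x2} × {0, 1, 2}, {x1, x2} × {0, 1}, {x1, x3} × {0, 1}, {x1, x2} × {1, 2}, {x1, x3} × {1, 2}, {x1, x2} × {0, 1, 2}, {x1, x3} × {0, 1, 2}, {x1, x2, x3} × {0, 1}, {x1, x2, x3} × {1, 2}, {x1, x2, x3} × {0, 1, 2}}; |τ_{X×Y}| = 108.

Enumerate products U × V with U ∈ τ_X, V ∈ τ_Y (deduplicated):
  ∅ × ∅ = {} (∅)
  {x1} × {0} = {(x1,0)}
  {x1} × {1} = {(x1,1)}
  {x2} × {0} = {(x2,0)}
  {x2} × {1} = {(x2,1)}
  {x1} × {0, 1} = {(x1,0), (x1,1)}
  {x1, x2} × {0} = {(x1,0), (x2,0)}
  {x1, x3} × {0} = {(x1,0), (x3,0)}
  {x1} × {1, 2} = {(x1,1), (x1,2)}
  {x1, x2} × {1} = {(x1,1), (x2,1)}
  {x1, x3} × {1} = {(x1,1), (x3,1)}
  {x2} × {0, 1} = {(x2,0), (x2,1)}
  {x2} × {1, 2} = {(x2,1), (x2,2)}
  {x1} × {0, 1, 2} = {(x1,0), (x1,1), (x1,2)}
  {x1, x2, x3} × {0} = {(x1,0), (x2,0), (x3,0)}
  {x1, x2, x3} × {1} = {(x1,1), (x2,1), (x3,1)}
  {x2} × {0, 1, 2} = {(x2,0), (x2,1), (x2,2)}
  {x1, x2} × {0, 1} = {(x1,0), (x1,1), (x2,0), (x2,1)}
  {x1, x3} × {0, 1} = {(x1,0), (x1,1), (x3,0), (x3,1)}
  {x1, x2} × {1, 2} = {(x1,1), (x1,2), (x2,1), (x2,2)}
  {x1, x3} × {1, 2} = {(x1,1), (x1,2), (x3,1), (x3,2)}
  {x1, x2} × {0, 1, 2} = {(x1,0), (x1,1), (x1,2), (x2,0), (x2,1), (x2,2)}
  {x1, x3} × {0, 1, 2} = {(x1,0), (x1,1), (x1,2), (x3,0), (x3,1), (x3,2)}
  {x1, x2, x3} × {0, 1} = {(x1,0), (x1,1), (x2,0), (x2,1), (x3,0), (x3,1)}
  {x1, x2, x3} × {1, 2} = {(x1,1), (x1,2), (x2,1), (x2,2), (x3,1), (x3,2)}
  {x1, x2, x3} × {0, 1, 2} = {(x1,0), (x1,1), (x1,2), (x2,0), (x2,1), (x2,2), (x3,0), (x3,1), (x3,2)}
These 26 distinct sets form the basis B.
Close under arbitrary unions to get τ_{X×Y}; counting gives |τ_{X×Y}| = 108.


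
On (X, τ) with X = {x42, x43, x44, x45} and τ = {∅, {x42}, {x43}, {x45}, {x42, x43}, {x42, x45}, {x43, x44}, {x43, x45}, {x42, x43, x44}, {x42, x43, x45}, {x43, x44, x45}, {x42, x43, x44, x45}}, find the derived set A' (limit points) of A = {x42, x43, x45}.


A' = {x44}

For each x ∈ X, list the open sets U ∈ τ with x ∈ U, then check whether U ∩ (A ∖ {x}) ≠ ∅ for every such U.
  x = x42: open {x42} ∋ x has {x42} ∩ (A ∖ {x42}) = ∅, so x is NOT a limit point.
  x = x43: open {x43} ∋ x has {x43} ∩ (A ∖ {x43}) = ∅, so x is NOT a limit point.
  x = x44: opens ∋ x are {x43, x44}, {x42, x43, x44}, {x43, x44, x45}, {x42, x43, x44, x45}; each meets A ∖ {x44}, so x IS a limit point.
  x = x45: open {x45} ∋ x has {x45} ∩ (A ∖ {x45}) = ∅, so x is NOT a limit point.
Collecting: A' = {x44}.


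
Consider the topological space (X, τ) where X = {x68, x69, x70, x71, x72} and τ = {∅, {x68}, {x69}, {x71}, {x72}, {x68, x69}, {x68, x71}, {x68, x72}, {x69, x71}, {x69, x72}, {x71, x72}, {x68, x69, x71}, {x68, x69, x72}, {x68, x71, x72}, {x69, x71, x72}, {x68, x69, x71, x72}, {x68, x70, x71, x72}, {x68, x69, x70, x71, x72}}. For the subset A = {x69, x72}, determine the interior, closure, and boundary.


int(A) = {x69, x72}, cl(A) = {x69, x70, x72}, ∂A = {x70}.

Closed sets in (X, τ) are complements of opens:
  closed(X, τ) = {∅, {x69}, {x70}, {x68, x70}, {x69, x70}, {x70, x71}, {x70, x72}, {x68, x69, x70}, {x68, x70, x71}, {x68, x70, x72}, {x69, x70, x71}, {x69, x70, x72}, {x70, x71, x72}, {x68, x69, x70, x71}, {x68, x69, x70, x72}, {x68, x70, x71, x72}, {x69, x70, x71, x72}, {x68, x69, x70, x71, x72}}.
int(A) = ⋃ {U ∈ τ : U ⊆ A}. Opens contained in A: ∅, {x69}, {x72}, {x69, x72}.
Taking the union of these: int(A) = {x69, x72}.
cl(A) = ⋂ {C closed : A ⊆ C}. Closed sets containing A: {x69, x70, x72}, {x68, x69, x70, x72}, {x69, x70, x71, x72}, {x68, x69, x70, x71, x72}.
Intersecting these: cl(A) = {x69, x70, x72}.
∂A = cl(A) ∖ int(A) = {x69, x70, x72} ∖ {x69, x72} = {x70}.


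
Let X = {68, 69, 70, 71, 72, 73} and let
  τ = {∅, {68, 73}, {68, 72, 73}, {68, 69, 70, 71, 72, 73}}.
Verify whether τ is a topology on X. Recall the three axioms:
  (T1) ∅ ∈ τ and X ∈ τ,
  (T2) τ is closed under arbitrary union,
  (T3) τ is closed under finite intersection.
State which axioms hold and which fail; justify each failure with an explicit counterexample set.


τ IS a topology on X.

Axiom (T1): ∅ ∈ τ? Yes; X ∈ τ? Yes.
Axiom (T2/T3): check pairwise unions and intersections of members of τ.
All pairwise intersections and unions checked — each lies in τ. Therefore τ satisfies (T1), (T2), (T3): it IS a topology on X.


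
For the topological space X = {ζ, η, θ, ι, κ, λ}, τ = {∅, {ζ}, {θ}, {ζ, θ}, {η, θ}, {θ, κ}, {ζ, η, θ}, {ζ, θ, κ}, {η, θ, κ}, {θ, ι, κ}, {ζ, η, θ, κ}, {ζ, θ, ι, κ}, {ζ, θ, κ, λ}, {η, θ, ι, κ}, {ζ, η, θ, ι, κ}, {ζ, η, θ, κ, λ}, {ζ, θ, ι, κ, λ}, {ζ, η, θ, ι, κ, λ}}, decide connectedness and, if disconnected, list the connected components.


(X, τ) is connected.

Find clopen sets (U ∈ τ with X ∖ U ∈ τ):
  U = ∅, X ∖ U = {ζ, η, θ, ι, κ, λ} — both open, so U is clopen.
  U = {ζ, η, θ, ι, κ, λ}, X ∖ U = ∅ — both open, so U is clopen.
Only trivial clopens (∅ and X) exist, so (X, τ) is connected.
Compute connected components by grouping points that agree on all clopens:
  component: {ζ, η, θ, ι, κ, λ}


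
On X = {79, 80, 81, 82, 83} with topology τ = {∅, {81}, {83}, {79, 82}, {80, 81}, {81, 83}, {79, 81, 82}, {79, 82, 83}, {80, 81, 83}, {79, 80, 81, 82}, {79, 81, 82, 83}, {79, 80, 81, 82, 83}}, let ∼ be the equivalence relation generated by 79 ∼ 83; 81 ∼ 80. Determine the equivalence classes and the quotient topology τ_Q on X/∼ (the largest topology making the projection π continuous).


X/∼ = {[79=83], [80=81], [82]}; |τ_Q| = 4.

Equivalence classes: [79=83], [80=81], [82].
Quotient map π: X → X/∼ sends 79 ↦ [79=83], 80 ↦ [80=81], 81 ↦ [80=81], 82 ↦ [82], 83 ↦ [79=83].
For each subset V ⊆ X/∼, compute π^{-1}(V) ⊆ X and check whether π^{-1}(V) ∈ τ. V is open in τ_Q iff π^{-1}(V) ∈ τ.
  V = {}: π^{-1}(V) = ∅ ∈ τ ✓.
  V = {[79=83]}: π^{-1}(V) = {79, 83} ∉ τ ✗.
  V = {[80=81]}: π^{-1}(V) = {80, 81} ∈ τ ✓.
  V = {[79=83], [80=81]}: π^{-1}(V) = {79, 80, 81, 83} ∉ τ ✗.
  V = {[82]}: π^{-1}(V) = {82} ∉ τ ✗.
  V = {[79=83], [82]}: π^{-1}(V) = {79, 82, 83} ∈ τ ✓.
  V = {[80=81], [82]}: π^{-1}(V) = {80, 81, 82} ∉ τ ✗.
  V = {[79=83], [80=81], [82]}: π^{-1}(V) = {79, 80, 81, 82, 83} ∈ τ ✓.
Open sets in the quotient: τ_Q = {{}, {[80=81]}, {[79=83], [82]}, {[79=83], [80=81], [82]}} (4 elements).
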